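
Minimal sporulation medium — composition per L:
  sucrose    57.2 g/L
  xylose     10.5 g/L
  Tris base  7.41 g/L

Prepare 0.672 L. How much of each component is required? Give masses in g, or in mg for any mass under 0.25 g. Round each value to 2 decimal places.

Working volume: 0.672 L.
sucrose: 57.2 g/L × 0.672 L = 38.44 g
xylose: 10.5 g/L × 0.672 L = 7.06 g
Tris base: 7.41 g/L × 0.672 L = 4.98 g

sucrose 38.44 g; xylose 7.06 g; Tris base 4.98 g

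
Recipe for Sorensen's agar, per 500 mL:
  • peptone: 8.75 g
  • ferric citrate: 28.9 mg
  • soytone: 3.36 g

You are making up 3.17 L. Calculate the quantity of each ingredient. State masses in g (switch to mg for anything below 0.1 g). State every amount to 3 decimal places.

peptone 55.475 g; ferric citrate 0.183 g; soytone 21.302 g

Ratio of target to recipe volume: 3170 / 500 = 6.34.
peptone: 8.75 g × (3170 mL / 500 mL) = 55.475 g
ferric citrate: 28.9 mg × (3170 mL / 500 mL) = 183.226 mg = 0.183 g
soytone: 3.36 g × (3170 mL / 500 mL) = 21.302 g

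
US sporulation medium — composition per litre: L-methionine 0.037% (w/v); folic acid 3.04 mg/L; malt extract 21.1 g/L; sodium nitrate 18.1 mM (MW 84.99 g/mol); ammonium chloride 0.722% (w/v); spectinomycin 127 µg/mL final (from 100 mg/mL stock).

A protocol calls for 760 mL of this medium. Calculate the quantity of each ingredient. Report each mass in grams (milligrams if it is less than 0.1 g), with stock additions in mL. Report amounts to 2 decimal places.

Target volume = 760 mL = 0.76 L.
L-methionine: 0.037 g per 100 mL × 760 mL ÷ 100 = 0.28 g
folic acid: 3.04 mg/L × 0.76 L = 2.31 mg
malt extract: 21.1 g/L × 0.76 L = 16.04 g
sodium nitrate: 18.1 mmol/L × 84.99 g/mol × 0.76 L ÷ 1000 = 1.17 g
ammonium chloride: 0.722% w/v = 7.22 g/L → 7.22 × 0.76 L = 5.49 g
spectinomycin: C1V1 = C2V2 → 127 µg/mL × 760 mL ÷ 100000 µg/mL = 0.97 mL

L-methionine 0.28 g; folic acid 2.31 mg; malt extract 16.04 g; sodium nitrate 1.17 g; ammonium chloride 5.49 g; spectinomycin 0.97 mL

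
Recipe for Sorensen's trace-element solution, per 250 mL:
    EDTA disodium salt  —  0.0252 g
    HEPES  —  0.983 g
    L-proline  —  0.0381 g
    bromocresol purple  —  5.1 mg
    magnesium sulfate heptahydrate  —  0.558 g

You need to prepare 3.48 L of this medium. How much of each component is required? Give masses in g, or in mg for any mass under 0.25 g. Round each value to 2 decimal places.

Ratio of target to recipe volume: 3480 / 250 = 13.92.
EDTA disodium salt: 0.0252 g × (3480 mL / 250 mL) = 0.35 g
HEPES: 0.983 g × (3480 mL / 250 mL) = 13.68 g
L-proline: 0.0381 g × (3480 mL / 250 mL) = 0.53 g
bromocresol purple: 5.1 mg × (3480 mL / 250 mL) = 70.99 mg
magnesium sulfate heptahydrate: 0.558 g × (3480 mL / 250 mL) = 7.77 g

EDTA disodium salt 0.35 g; HEPES 13.68 g; L-proline 0.53 g; bromocresol purple 70.99 mg; magnesium sulfate heptahydrate 7.77 g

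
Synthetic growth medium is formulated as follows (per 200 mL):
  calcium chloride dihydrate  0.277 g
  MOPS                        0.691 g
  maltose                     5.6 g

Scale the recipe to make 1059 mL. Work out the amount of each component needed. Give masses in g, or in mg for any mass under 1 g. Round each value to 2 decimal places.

Ratio of target to recipe volume: 1059 / 200 = 5.295.
calcium chloride dihydrate: 0.277 g × (1059 mL / 200 mL) = 1.47 g
MOPS: 0.691 g × (1059 mL / 200 mL) = 3.66 g
maltose: 5.6 g × (1059 mL / 200 mL) = 29.65 g

calcium chloride dihydrate 1.47 g; MOPS 3.66 g; maltose 29.65 g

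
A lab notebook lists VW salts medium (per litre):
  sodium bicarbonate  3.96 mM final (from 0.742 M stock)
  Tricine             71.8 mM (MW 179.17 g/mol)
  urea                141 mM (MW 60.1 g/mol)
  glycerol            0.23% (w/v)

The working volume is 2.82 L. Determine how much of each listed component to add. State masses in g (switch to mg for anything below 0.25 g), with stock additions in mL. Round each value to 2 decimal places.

sodium bicarbonate 15.05 mL; Tricine 36.28 g; urea 23.90 g; glycerol 6.49 g

Scale factor relative to 1 L: 2.82.
sodium bicarbonate: C1V1 = C2V2 → 3.96 mM × 2820 mL ÷ 742 mM = 15.05 mL
Tricine: 71.8 mmol/L × 179.17 g/mol × 2.82 L ÷ 1000 = 36.28 g
urea: 141 mmol/L × 60.1 g/mol × 2.82 L ÷ 1000 = 23.90 g
glycerol: 0.23% w/v = 2.3 g/L → 2.3 × 2.82 L = 6.49 g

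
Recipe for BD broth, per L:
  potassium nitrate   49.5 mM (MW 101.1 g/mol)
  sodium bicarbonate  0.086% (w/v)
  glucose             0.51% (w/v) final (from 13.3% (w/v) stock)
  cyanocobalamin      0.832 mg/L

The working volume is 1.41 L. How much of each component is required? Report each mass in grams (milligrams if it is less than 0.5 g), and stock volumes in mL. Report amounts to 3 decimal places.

potassium nitrate 7.056 g; sodium bicarbonate 1.213 g; glucose 54.068 mL; cyanocobalamin 1.173 mg

Working volume: 1.41 L.
potassium nitrate: 49.5 mmol/L × 101.1 g/mol × 1.41 L ÷ 1000 = 7.056 g
sodium bicarbonate: 0.086 g per 100 mL × 1410 mL ÷ 100 = 1.213 g
glucose: dilute stock: 0.51% ÷ 13.3% × 1410 mL = 54.068 mL
cyanocobalamin: 0.832 mg/L × 1.41 L = 1.173 mg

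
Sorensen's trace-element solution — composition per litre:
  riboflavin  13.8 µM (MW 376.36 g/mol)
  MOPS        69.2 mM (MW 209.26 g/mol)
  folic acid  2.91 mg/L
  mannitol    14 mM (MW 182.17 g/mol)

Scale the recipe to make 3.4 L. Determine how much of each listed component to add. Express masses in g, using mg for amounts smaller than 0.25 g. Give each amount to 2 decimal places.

Scale factor relative to 1 L: 3.4.
riboflavin: 13.8 µmol/L × 376.36 g/mol × 3.4 L ÷ 1000 = 17.66 mg
MOPS: 69.2 mmol/L × 209.26 g/mol × 3.4 L ÷ 1000 = 49.23 g
folic acid: 2.91 mg/L × 3.4 L = 9.89 mg
mannitol: 14 mmol/L × 182.17 g/mol × 3.4 L ÷ 1000 = 8.67 g

riboflavin 17.66 mg; MOPS 49.23 g; folic acid 9.89 mg; mannitol 8.67 g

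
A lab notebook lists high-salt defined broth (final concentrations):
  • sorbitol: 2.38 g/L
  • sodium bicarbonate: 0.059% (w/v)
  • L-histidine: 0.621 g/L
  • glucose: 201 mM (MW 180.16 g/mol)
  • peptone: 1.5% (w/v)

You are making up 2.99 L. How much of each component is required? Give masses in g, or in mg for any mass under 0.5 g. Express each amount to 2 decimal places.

sorbitol 7.12 g; sodium bicarbonate 1.76 g; L-histidine 1.86 g; glucose 108.27 g; peptone 44.85 g

Scale factor relative to 1 L: 2.99.
sorbitol: 2.38 g/L × 2.99 L = 7.12 g
sodium bicarbonate: 0.059 g per 100 mL × 2990 mL ÷ 100 = 1.76 g
L-histidine: 0.621 g/L × 2.99 L = 1.86 g
glucose: 201 mmol/L × 180.16 g/mol × 2.99 L ÷ 1000 = 108.27 g
peptone: 1.5 g per 100 mL × 2990 mL ÷ 100 = 44.85 g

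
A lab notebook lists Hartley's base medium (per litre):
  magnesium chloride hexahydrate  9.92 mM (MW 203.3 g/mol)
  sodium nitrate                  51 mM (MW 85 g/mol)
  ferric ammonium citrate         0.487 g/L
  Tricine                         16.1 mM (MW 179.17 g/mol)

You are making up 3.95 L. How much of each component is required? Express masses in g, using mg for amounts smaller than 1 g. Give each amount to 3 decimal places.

Scale factor relative to 1 L: 3.95.
magnesium chloride hexahydrate: 9.92 mmol/L × 203.3 g/mol × 3.95 L ÷ 1000 = 7.966 g
sodium nitrate: 51 mmol/L × 85 g/mol × 3.95 L ÷ 1000 = 17.123 g
ferric ammonium citrate: 0.487 g/L × 3.95 L = 1.924 g
Tricine: 16.1 mmol/L × 179.17 g/mol × 3.95 L ÷ 1000 = 11.394 g

magnesium chloride hexahydrate 7.966 g; sodium nitrate 17.123 g; ferric ammonium citrate 1.924 g; Tricine 11.394 g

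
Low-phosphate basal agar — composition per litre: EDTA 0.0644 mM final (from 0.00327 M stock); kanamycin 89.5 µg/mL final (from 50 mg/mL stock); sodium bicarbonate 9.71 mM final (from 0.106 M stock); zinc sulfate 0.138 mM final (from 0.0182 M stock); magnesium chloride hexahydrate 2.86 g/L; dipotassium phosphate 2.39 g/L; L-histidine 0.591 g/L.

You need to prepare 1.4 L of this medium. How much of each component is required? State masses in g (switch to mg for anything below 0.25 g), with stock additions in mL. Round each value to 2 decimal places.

EDTA 27.57 mL; kanamycin 2.51 mL; sodium bicarbonate 128.25 mL; zinc sulfate 10.62 mL; magnesium chloride hexahydrate 4.00 g; dipotassium phosphate 3.35 g; L-histidine 0.83 g

Working volume: 1.4 L.
EDTA: dilute stock: 0.0644 mM × 1400 mL ÷ 3.27 mM = 27.57 mL
kanamycin: C1V1 = C2V2 → 89.5 µg/mL × 1400 mL ÷ 50000 µg/mL = 2.51 mL
sodium bicarbonate: V = C2·V2/C1 = 9.71 mM × 1400 mL ÷ 106 mM = 128.25 mL
zinc sulfate: V = C2·V2/C1 = 0.138 mM × 1400 mL ÷ 18.2 mM = 10.62 mL
magnesium chloride hexahydrate: 2.86 g/L × 1.4 L = 4.00 g
dipotassium phosphate: 2.39 g/L × 1.4 L = 3.35 g
L-histidine: 0.591 g/L × 1.4 L = 0.83 g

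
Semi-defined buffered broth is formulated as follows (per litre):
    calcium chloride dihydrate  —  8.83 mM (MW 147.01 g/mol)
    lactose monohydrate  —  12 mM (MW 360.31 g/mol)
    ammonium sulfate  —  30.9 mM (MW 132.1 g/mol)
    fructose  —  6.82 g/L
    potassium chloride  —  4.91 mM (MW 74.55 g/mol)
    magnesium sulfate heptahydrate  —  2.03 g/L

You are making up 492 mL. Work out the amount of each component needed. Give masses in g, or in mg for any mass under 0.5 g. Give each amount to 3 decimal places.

Scale factor relative to 1 L: 0.492.
calcium chloride dihydrate: 8.83 mmol/L × 147.01 g/mol × 0.492 L ÷ 1000 = 0.639 g
lactose monohydrate: 12 mmol/L × 360.31 g/mol × 0.492 L ÷ 1000 = 2.127 g
ammonium sulfate: 30.9 mmol/L × 132.1 g/mol × 0.492 L ÷ 1000 = 2.008 g
fructose: 6.82 g/L × 0.492 L = 3.355 g
potassium chloride: 4.91 mmol/L × 74.55 mg/mmol × 0.492 L = 180.092 mg
magnesium sulfate heptahydrate: 2.03 g/L × 0.492 L = 0.999 g

calcium chloride dihydrate 0.639 g; lactose monohydrate 2.127 g; ammonium sulfate 2.008 g; fructose 3.355 g; potassium chloride 180.092 mg; magnesium sulfate heptahydrate 0.999 g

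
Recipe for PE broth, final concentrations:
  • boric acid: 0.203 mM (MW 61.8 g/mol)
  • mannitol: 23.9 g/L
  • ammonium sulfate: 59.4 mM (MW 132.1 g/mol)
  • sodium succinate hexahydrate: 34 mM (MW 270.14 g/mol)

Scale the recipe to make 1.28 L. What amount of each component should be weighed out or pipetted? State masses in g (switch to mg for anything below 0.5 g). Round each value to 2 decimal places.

boric acid 16.06 mg; mannitol 30.59 g; ammonium sulfate 10.04 g; sodium succinate hexahydrate 11.76 g

Scale factor relative to 1 L: 1.28.
boric acid: 0.203 mmol/L × 61.8 mg/mmol × 1.28 L = 16.06 mg
mannitol: 23.9 g/L × 1.28 L = 30.59 g
ammonium sulfate: 59.4 mmol/L × 132.1 g/mol × 1.28 L ÷ 1000 = 10.04 g
sodium succinate hexahydrate: 34 mmol/L × 270.14 g/mol × 1.28 L ÷ 1000 = 11.76 g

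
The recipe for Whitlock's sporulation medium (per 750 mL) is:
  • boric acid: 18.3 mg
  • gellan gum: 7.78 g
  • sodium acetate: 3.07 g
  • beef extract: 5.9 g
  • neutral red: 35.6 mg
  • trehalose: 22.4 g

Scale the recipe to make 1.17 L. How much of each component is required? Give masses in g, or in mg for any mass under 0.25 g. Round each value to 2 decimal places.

Ratio of target to recipe volume: 1170 / 750 = 1.56.
boric acid: 18.3 mg × (1170 mL / 750 mL) = 28.55 mg
gellan gum: 7.78 g × (1170 mL / 750 mL) = 12.14 g
sodium acetate: 3.07 g × (1170 mL / 750 mL) = 4.79 g
beef extract: 5.9 g × (1170 mL / 750 mL) = 9.20 g
neutral red: 35.6 mg × (1170 mL / 750 mL) = 55.54 mg
trehalose: 22.4 g × (1170 mL / 750 mL) = 34.94 g

boric acid 28.55 mg; gellan gum 12.14 g; sodium acetate 4.79 g; beef extract 9.20 g; neutral red 55.54 mg; trehalose 34.94 g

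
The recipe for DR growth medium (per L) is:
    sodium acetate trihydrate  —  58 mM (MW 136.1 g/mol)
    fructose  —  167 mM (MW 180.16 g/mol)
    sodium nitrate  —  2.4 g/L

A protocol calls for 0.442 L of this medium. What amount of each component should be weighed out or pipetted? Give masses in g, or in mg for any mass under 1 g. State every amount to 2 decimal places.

sodium acetate trihydrate 3.49 g; fructose 13.30 g; sodium nitrate 1.06 g

Working volume: 0.442 L.
sodium acetate trihydrate: 58 mmol/L × 136.1 g/mol × 0.442 L ÷ 1000 = 3.49 g
fructose: 167 mmol/L × 180.16 g/mol × 0.442 L ÷ 1000 = 13.30 g
sodium nitrate: 2.4 g/L × 0.442 L = 1.06 g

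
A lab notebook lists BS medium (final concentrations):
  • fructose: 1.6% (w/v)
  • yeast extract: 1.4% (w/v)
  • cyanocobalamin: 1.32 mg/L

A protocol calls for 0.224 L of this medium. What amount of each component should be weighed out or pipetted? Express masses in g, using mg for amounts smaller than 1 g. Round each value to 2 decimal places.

fructose 3.58 g; yeast extract 3.14 g; cyanocobalamin 0.30 mg

Working volume: 0.224 L.
fructose: 1.6% w/v = 16 g/L → 16 × 0.224 L = 3.58 g
yeast extract: 1.4 g per 100 mL × 224 mL ÷ 100 = 3.14 g
cyanocobalamin: 1.32 mg/L × 0.224 L = 0.30 mg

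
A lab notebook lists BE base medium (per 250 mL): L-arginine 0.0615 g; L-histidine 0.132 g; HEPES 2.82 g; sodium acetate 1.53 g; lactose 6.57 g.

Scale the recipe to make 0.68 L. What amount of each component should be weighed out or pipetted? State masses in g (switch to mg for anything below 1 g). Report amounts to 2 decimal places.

Scale factor = 680 mL / 250 mL = 2.72.
L-arginine: 0.0615 g × (680 mL / 250 mL) = 0.16728 g = 167.28 mg
L-histidine: 0.132 g × (680 mL / 250 mL) = 0.35904 g = 359.04 mg
HEPES: 2.82 g × (680 mL / 250 mL) = 7.67 g
sodium acetate: 1.53 g × (680 mL / 250 mL) = 4.16 g
lactose: 6.57 g × (680 mL / 250 mL) = 17.87 g

L-arginine 167.28 mg; L-histidine 359.04 mg; HEPES 7.67 g; sodium acetate 4.16 g; lactose 17.87 g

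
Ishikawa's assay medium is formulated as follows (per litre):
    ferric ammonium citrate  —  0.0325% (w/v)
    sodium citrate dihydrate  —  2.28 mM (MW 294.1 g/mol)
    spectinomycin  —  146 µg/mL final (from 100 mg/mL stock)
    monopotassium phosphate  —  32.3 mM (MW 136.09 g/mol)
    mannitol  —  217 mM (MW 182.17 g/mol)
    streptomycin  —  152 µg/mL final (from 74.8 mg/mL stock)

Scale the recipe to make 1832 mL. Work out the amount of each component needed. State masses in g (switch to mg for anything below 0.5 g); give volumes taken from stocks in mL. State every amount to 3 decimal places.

Scale factor relative to 1 L: 1.832.
ferric ammonium citrate: 0.0325% w/v = 0.325 g/L → 0.325 × 1.832 L = 0.595 g
sodium citrate dihydrate: 2.28 mmol/L × 294.1 g/mol × 1.832 L ÷ 1000 = 1.228 g
spectinomycin: C1V1 = C2V2 → 146 µg/mL × 1832 mL ÷ 100000 µg/mL = 2.675 mL
monopotassium phosphate: 32.3 mmol/L × 136.09 g/mol × 1.832 L ÷ 1000 = 8.053 g
mannitol: 217 mmol/L × 182.17 g/mol × 1.832 L ÷ 1000 = 72.421 g
streptomycin: dilute stock: 152 µg/mL × 1832 mL ÷ 74800 µg/mL = 3.723 mL

ferric ammonium citrate 0.595 g; sodium citrate dihydrate 1.228 g; spectinomycin 2.675 mL; monopotassium phosphate 8.053 g; mannitol 72.421 g; streptomycin 3.723 mL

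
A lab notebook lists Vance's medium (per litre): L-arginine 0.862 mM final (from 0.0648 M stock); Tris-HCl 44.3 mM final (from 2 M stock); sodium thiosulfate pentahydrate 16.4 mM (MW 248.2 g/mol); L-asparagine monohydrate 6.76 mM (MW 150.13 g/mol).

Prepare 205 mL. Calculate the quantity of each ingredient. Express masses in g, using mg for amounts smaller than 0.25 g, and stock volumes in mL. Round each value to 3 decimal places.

Working volume: 205 mL = 0.205 L.
L-arginine: C1V1 = C2V2 → 0.862 mM × 205 mL ÷ 64.8 mM = 2.727 mL
Tris-HCl: dilute stock: 44.3 mM × 205 mL ÷ 2000 mM = 4.541 mL
sodium thiosulfate pentahydrate: 16.4 mmol/L × 248.2 g/mol × 0.205 L ÷ 1000 = 0.834 g
L-asparagine monohydrate: 6.76 mmol/L × 150.13 mg/mmol × 0.205 L = 208.050 mg

L-arginine 2.727 mL; Tris-HCl 4.541 mL; sodium thiosulfate pentahydrate 0.834 g; L-asparagine monohydrate 208.050 mg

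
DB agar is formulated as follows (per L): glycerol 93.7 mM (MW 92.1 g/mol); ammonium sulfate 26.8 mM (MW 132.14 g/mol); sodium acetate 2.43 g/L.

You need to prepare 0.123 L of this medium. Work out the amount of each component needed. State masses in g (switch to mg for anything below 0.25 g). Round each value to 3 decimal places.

Working volume: 0.123 L.
glycerol: 93.7 mmol/L × 92.1 g/mol × 0.123 L ÷ 1000 = 1.061 g
ammonium sulfate: 26.8 mmol/L × 132.14 g/mol × 0.123 L ÷ 1000 = 0.436 g
sodium acetate: 2.43 g/L × 0.123 L = 0.299 g

glycerol 1.061 g; ammonium sulfate 0.436 g; sodium acetate 0.299 g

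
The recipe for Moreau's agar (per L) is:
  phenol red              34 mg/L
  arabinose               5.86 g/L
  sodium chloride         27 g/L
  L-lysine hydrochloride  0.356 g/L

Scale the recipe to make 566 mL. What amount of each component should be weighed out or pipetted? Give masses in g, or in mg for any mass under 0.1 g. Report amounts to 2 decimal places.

Target volume = 566 mL = 0.566 L.
phenol red: 34 mg/L × 0.566 L = 19.24 mg
arabinose: 5.86 g/L × 0.566 L = 3.32 g
sodium chloride: 27 g/L × 0.566 L = 15.28 g
L-lysine hydrochloride: 0.356 g/L × 0.566 L = 0.20 g

phenol red 19.24 mg; arabinose 3.32 g; sodium chloride 15.28 g; L-lysine hydrochloride 0.20 g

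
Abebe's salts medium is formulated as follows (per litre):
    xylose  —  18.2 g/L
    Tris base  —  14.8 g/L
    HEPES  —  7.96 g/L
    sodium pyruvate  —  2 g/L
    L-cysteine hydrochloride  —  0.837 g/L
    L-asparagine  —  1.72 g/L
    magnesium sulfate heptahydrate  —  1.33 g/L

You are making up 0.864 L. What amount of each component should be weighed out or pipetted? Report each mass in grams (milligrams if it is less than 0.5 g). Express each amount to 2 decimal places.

Scale factor relative to 1 L: 0.864.
xylose: 18.2 g/L × 0.864 L = 15.72 g
Tris base: 14.8 g/L × 0.864 L = 12.79 g
HEPES: 7.96 g/L × 0.864 L = 6.88 g
sodium pyruvate: 2 g/L × 0.864 L = 1.73 g
L-cysteine hydrochloride: 0.837 g/L × 0.864 L = 0.72 g
L-asparagine: 1.72 g/L × 0.864 L = 1.49 g
magnesium sulfate heptahydrate: 1.33 g/L × 0.864 L = 1.15 g

xylose 15.72 g; Tris base 12.79 g; HEPES 6.88 g; sodium pyruvate 1.73 g; L-cysteine hydrochloride 0.72 g; L-asparagine 1.49 g; magnesium sulfate heptahydrate 1.15 g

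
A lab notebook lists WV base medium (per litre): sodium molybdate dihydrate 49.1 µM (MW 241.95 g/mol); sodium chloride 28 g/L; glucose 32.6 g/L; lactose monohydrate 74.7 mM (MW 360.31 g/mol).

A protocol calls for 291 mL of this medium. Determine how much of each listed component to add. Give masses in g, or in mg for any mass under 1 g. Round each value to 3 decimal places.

sodium molybdate dihydrate 3.457 mg; sodium chloride 8.148 g; glucose 9.487 g; lactose monohydrate 7.832 g

Working volume: 291 mL = 0.291 L.
sodium molybdate dihydrate: 49.1 µmol/L × 241.95 g/mol × 0.291 L ÷ 1000 = 3.457 mg
sodium chloride: 28 g/L × 0.291 L = 8.148 g
glucose: 32.6 g/L × 0.291 L = 9.487 g
lactose monohydrate: 74.7 mmol/L × 360.31 g/mol × 0.291 L ÷ 1000 = 7.832 g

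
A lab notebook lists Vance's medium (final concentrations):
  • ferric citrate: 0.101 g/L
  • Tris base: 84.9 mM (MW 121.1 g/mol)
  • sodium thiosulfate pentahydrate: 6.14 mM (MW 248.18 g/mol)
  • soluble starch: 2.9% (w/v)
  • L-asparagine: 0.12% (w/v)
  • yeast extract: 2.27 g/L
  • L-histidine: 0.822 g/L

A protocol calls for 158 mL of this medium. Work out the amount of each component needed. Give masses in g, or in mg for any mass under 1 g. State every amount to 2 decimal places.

ferric citrate 15.96 mg; Tris base 1.62 g; sodium thiosulfate pentahydrate 240.76 mg; soluble starch 4.58 g; L-asparagine 189.60 mg; yeast extract 358.66 mg; L-histidine 129.88 mg

Working volume: 158 mL = 0.158 L.
ferric citrate: 0.101 g/L × 0.158 L = 0.015958 g = 15.96 mg
Tris base: 84.9 mmol/L × 121.1 g/mol × 0.158 L ÷ 1000 = 1.62 g
sodium thiosulfate pentahydrate: 6.14 mmol/L × 248.18 mg/mmol × 0.158 L = 240.76 mg
soluble starch: 2.9% w/v = 29 g/L → 29 × 0.158 L = 4.58 g
L-asparagine: 0.12 g per 100 mL × 158 mL ÷ 100 = 0.1896 g = 189.60 mg
yeast extract: 2.27 g/L × 0.158 L = 0.35866 g = 358.66 mg
L-histidine: 0.822 g/L × 0.158 L = 0.129876 g = 129.88 mg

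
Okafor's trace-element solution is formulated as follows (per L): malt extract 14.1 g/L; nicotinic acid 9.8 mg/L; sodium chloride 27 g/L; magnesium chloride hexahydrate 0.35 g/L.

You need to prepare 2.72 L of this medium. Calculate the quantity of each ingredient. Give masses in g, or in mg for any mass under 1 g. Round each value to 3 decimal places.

Scale factor relative to 1 L: 2.72.
malt extract: 14.1 g/L × 2.72 L = 38.352 g
nicotinic acid: 9.8 mg/L × 2.72 L = 26.656 mg
sodium chloride: 27 g/L × 2.72 L = 73.440 g
magnesium chloride hexahydrate: 0.35 g/L × 2.72 L = 0.952 g = 952.000 mg

malt extract 38.352 g; nicotinic acid 26.656 mg; sodium chloride 73.440 g; magnesium chloride hexahydrate 952.000 mg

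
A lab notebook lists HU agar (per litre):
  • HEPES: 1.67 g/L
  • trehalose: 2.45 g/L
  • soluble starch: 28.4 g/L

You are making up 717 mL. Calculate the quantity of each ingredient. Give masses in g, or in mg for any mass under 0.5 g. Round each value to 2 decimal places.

HEPES 1.20 g; trehalose 1.76 g; soluble starch 20.36 g

Target volume = 717 mL = 0.717 L.
HEPES: 1.67 g/L × 0.717 L = 1.20 g
trehalose: 2.45 g/L × 0.717 L = 1.76 g
soluble starch: 28.4 g/L × 0.717 L = 20.36 g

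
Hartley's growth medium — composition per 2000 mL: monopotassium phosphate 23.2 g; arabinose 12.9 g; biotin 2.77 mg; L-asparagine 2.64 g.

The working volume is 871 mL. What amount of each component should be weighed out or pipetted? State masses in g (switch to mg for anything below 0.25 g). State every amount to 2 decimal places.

monopotassium phosphate 10.10 g; arabinose 5.62 g; biotin 1.21 mg; L-asparagine 1.15 g

Ratio of target to recipe volume: 871 / 2000 = 0.4355.
monopotassium phosphate: 23.2 g × (871 mL / 2000 mL) = 10.10 g
arabinose: 12.9 g × (871 mL / 2000 mL) = 5.62 g
biotin: 2.77 mg × (871 mL / 2000 mL) = 1.21 mg
L-asparagine: 2.64 g × (871 mL / 2000 mL) = 1.15 g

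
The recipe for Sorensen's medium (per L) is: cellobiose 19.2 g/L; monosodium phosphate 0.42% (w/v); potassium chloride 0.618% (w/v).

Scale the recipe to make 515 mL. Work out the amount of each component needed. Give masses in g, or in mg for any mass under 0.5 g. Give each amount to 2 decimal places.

cellobiose 9.89 g; monosodium phosphate 2.16 g; potassium chloride 3.18 g

Working volume: 515 mL = 0.515 L.
cellobiose: 19.2 g/L × 0.515 L = 9.89 g
monosodium phosphate: 0.42 g per 100 mL × 515 mL ÷ 100 = 2.16 g
potassium chloride: 0.618 g per 100 mL × 515 mL ÷ 100 = 3.18 g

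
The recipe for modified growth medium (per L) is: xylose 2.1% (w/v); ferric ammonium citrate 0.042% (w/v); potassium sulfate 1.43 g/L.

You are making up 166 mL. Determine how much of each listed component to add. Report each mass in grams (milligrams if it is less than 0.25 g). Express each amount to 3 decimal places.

Scale factor relative to 1 L: 0.166.
xylose: 2.1% w/v = 21 g/L → 21 × 0.166 L = 3.486 g
ferric ammonium citrate: 0.042% w/v = 0.42 g/L → 0.42 × 0.166 L = 0.06972 g = 69.720 mg
potassium sulfate: 1.43 g/L × 0.166 L = 0.23738 g = 237.380 mg

xylose 3.486 g; ferric ammonium citrate 69.720 mg; potassium sulfate 237.380 mg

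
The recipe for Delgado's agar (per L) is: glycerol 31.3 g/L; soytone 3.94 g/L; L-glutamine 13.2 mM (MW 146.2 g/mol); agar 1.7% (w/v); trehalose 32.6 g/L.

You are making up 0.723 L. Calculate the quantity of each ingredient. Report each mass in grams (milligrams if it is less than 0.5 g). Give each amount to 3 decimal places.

glycerol 22.630 g; soytone 2.849 g; L-glutamine 1.395 g; agar 12.291 g; trehalose 23.570 g

Scale factor relative to 1 L: 0.723.
glycerol: 31.3 g/L × 0.723 L = 22.630 g
soytone: 3.94 g/L × 0.723 L = 2.849 g
L-glutamine: 13.2 mmol/L × 146.2 g/mol × 0.723 L ÷ 1000 = 1.395 g
agar: 1.7% w/v = 17 g/L → 17 × 0.723 L = 12.291 g
trehalose: 32.6 g/L × 0.723 L = 23.570 g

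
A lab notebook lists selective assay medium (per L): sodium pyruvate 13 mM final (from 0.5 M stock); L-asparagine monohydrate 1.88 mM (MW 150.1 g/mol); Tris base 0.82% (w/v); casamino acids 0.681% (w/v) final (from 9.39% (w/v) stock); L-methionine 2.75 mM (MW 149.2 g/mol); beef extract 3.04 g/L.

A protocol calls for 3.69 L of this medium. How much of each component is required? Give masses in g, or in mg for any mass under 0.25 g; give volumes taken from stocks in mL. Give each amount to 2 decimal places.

Scale factor relative to 1 L: 3.69.
sodium pyruvate: V = C2·V2/C1 = 13 mM × 3690 mL ÷ 500 mM = 95.94 mL
L-asparagine monohydrate: 1.88 mmol/L × 150.1 g/mol × 3.69 L ÷ 1000 = 1.04 g
Tris base: 0.82% w/v = 8.2 g/L → 8.2 × 3.69 L = 30.26 g
casamino acids: C1V1 = C2V2 → 0.681% ÷ 9.39% × 3690 mL = 267.61 mL
L-methionine: 2.75 mmol/L × 149.2 g/mol × 3.69 L ÷ 1000 = 1.51 g
beef extract: 3.04 g/L × 3.69 L = 11.22 g

sodium pyruvate 95.94 mL; L-asparagine monohydrate 1.04 g; Tris base 30.26 g; casamino acids 267.61 mL; L-methionine 1.51 g; beef extract 11.22 g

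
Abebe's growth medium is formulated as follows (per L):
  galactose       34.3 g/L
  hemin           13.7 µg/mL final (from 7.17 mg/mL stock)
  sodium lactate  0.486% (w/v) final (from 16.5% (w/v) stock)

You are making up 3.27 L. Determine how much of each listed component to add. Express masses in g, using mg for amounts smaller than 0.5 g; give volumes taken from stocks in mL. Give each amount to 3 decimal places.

Scale factor relative to 1 L: 3.27.
galactose: 34.3 g/L × 3.27 L = 112.161 g
hemin: dilute stock: 13.7 µg/mL × 3270 mL ÷ 7170 µg/mL = 6.248 mL
sodium lactate: V = C2·V2/C1 = 0.486% ÷ 16.5% × 3270 mL = 96.316 mL

galactose 112.161 g; hemin 6.248 mL; sodium lactate 96.316 mL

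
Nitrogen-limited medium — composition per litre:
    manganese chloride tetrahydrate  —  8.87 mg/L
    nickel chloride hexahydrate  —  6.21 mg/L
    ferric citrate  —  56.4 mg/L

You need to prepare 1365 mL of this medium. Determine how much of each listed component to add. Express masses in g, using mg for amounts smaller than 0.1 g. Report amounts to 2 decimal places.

manganese chloride tetrahydrate 12.11 mg; nickel chloride hexahydrate 8.48 mg; ferric citrate 76.99 mg

Working volume: 1365 mL = 1.365 L.
manganese chloride tetrahydrate: 8.87 mg/L × 1.365 L = 12.11 mg
nickel chloride hexahydrate: 6.21 mg/L × 1.365 L = 8.48 mg
ferric citrate: 56.4 mg/L × 1.365 L = 76.99 mg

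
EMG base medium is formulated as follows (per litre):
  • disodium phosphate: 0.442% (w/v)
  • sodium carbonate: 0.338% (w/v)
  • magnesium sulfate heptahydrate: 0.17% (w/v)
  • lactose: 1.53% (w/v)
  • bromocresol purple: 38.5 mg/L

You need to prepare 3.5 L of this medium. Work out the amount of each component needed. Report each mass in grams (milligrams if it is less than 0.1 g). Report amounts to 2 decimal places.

Scale factor relative to 1 L: 3.5.
disodium phosphate: 0.442% w/v = 4.42 g/L → 4.42 × 3.5 L = 15.47 g
sodium carbonate: 0.338 g per 100 mL × 3500 mL ÷ 100 = 11.83 g
magnesium sulfate heptahydrate: 0.17% w/v = 1.7 g/L → 1.7 × 3.5 L = 5.95 g
lactose: 1.53% w/v = 15.3 g/L → 15.3 × 3.5 L = 53.55 g
bromocresol purple: 38.5 mg/L × 3.5 L = 134.75 mg = 0.13 g

disodium phosphate 15.47 g; sodium carbonate 11.83 g; magnesium sulfate heptahydrate 5.95 g; lactose 53.55 g; bromocresol purple 0.13 g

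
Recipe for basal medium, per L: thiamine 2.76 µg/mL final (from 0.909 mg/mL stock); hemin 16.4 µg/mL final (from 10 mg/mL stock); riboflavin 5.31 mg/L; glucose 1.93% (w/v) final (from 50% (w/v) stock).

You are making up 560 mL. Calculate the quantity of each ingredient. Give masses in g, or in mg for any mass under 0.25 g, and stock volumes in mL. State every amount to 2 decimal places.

Scale factor relative to 1 L: 0.56.
thiamine: C1V1 = C2V2 → 2.76 µg/mL × 560 mL ÷ 909 µg/mL = 1.70 mL
hemin: dilute stock: 16.4 µg/mL × 560 mL ÷ 10000 µg/mL = 0.92 mL
riboflavin: 5.31 mg/L × 0.56 L = 2.97 mg
glucose: V = C2·V2/C1 = 1.93% ÷ 50% × 560 mL = 21.62 mL

thiamine 1.70 mL; hemin 0.92 mL; riboflavin 2.97 mg; glucose 21.62 mL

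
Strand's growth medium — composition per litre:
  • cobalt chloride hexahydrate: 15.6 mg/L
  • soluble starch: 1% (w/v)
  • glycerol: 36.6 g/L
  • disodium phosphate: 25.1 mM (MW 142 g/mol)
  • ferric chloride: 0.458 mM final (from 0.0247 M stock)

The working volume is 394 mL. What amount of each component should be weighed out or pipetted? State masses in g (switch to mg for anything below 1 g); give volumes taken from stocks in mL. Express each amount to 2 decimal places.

Working volume: 394 mL = 0.394 L.
cobalt chloride hexahydrate: 15.6 mg/L × 0.394 L = 6.15 mg
soluble starch: 1 g per 100 mL × 394 mL ÷ 100 = 3.94 g
glycerol: 36.6 g/L × 0.394 L = 14.42 g
disodium phosphate: 25.1 mmol/L × 142 g/mol × 0.394 L ÷ 1000 = 1.40 g
ferric chloride: dilute stock: 0.458 mM × 394 mL ÷ 24.7 mM = 7.31 mL

cobalt chloride hexahydrate 6.15 mg; soluble starch 3.94 g; glycerol 14.42 g; disodium phosphate 1.40 g; ferric chloride 7.31 mL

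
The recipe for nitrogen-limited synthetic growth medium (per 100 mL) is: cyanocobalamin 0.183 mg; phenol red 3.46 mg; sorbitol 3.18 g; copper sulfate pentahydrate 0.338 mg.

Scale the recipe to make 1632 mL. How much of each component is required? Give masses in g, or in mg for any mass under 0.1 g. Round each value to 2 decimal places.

cyanocobalamin 2.99 mg; phenol red 56.47 mg; sorbitol 51.90 g; copper sulfate pentahydrate 5.52 mg

Scale factor = 1632 mL / 100 mL = 16.32.
cyanocobalamin: 0.183 mg × (1632 mL / 100 mL) = 2.99 mg
phenol red: 3.46 mg × (1632 mL / 100 mL) = 56.47 mg
sorbitol: 3.18 g × (1632 mL / 100 mL) = 51.90 g
copper sulfate pentahydrate: 0.338 mg × (1632 mL / 100 mL) = 5.52 mg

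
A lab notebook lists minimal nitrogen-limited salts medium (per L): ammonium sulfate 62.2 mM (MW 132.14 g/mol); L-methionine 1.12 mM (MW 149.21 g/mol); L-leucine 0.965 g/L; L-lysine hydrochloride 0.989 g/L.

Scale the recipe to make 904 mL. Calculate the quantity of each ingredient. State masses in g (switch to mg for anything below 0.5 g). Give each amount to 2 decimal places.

Target volume = 904 mL = 0.904 L.
ammonium sulfate: 62.2 mmol/L × 132.14 g/mol × 0.904 L ÷ 1000 = 7.43 g
L-methionine: 1.12 mmol/L × 149.21 mg/mmol × 0.904 L = 151.07 mg
L-leucine: 0.965 g/L × 0.904 L = 0.87 g
L-lysine hydrochloride: 0.989 g/L × 0.904 L = 0.89 g

ammonium sulfate 7.43 g; L-methionine 151.07 mg; L-leucine 0.87 g; L-lysine hydrochloride 0.89 g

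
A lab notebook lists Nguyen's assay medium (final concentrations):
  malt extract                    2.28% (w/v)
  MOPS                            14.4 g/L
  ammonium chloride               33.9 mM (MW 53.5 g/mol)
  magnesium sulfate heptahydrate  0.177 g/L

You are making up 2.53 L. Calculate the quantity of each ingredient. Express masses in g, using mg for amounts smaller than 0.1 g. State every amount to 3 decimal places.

malt extract 57.684 g; MOPS 36.432 g; ammonium chloride 4.589 g; magnesium sulfate heptahydrate 0.448 g

Working volume: 2.53 L.
malt extract: 2.28% w/v = 22.8 g/L → 22.8 × 2.53 L = 57.684 g
MOPS: 14.4 g/L × 2.53 L = 36.432 g
ammonium chloride: 33.9 mmol/L × 53.5 g/mol × 2.53 L ÷ 1000 = 4.589 g
magnesium sulfate heptahydrate: 0.177 g/L × 2.53 L = 0.448 g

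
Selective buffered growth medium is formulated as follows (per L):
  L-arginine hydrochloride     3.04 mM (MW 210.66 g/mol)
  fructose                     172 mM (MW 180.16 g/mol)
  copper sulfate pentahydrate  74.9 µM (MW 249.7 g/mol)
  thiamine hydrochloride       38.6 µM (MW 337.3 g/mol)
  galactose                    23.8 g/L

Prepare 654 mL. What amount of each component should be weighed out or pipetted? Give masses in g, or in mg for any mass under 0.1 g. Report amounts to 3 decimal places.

L-arginine hydrochloride 0.419 g; fructose 20.266 g; copper sulfate pentahydrate 12.231 mg; thiamine hydrochloride 8.515 mg; galactose 15.565 g

Working volume: 654 mL = 0.654 L.
L-arginine hydrochloride: 3.04 mmol/L × 210.66 g/mol × 0.654 L ÷ 1000 = 0.419 g
fructose: 172 mmol/L × 180.16 g/mol × 0.654 L ÷ 1000 = 20.266 g
copper sulfate pentahydrate: 74.9 µmol/L × 249.7 g/mol × 0.654 L ÷ 1000 = 12.231 mg
thiamine hydrochloride: 38.6 µmol/L × 337.3 g/mol × 0.654 L ÷ 1000 = 8.515 mg
galactose: 23.8 g/L × 0.654 L = 15.565 g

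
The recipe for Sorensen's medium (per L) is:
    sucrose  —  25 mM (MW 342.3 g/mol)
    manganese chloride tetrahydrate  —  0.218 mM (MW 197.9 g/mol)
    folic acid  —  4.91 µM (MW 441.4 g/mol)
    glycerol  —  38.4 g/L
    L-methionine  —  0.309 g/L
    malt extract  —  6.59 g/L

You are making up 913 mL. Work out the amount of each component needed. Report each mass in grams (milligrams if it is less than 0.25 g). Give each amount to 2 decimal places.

Target volume = 913 mL = 0.913 L.
sucrose: 25 mmol/L × 342.3 g/mol × 0.913 L ÷ 1000 = 7.81 g
manganese chloride tetrahydrate: 0.218 mmol/L × 197.9 mg/mmol × 0.913 L = 39.39 mg
folic acid: 4.91 µmol/L × 441.4 g/mol × 0.913 L ÷ 1000 = 1.98 mg
glycerol: 38.4 g/L × 0.913 L = 35.06 g
L-methionine: 0.309 g/L × 0.913 L = 0.28 g
malt extract: 6.59 g/L × 0.913 L = 6.02 g

sucrose 7.81 g; manganese chloride tetrahydrate 39.39 mg; folic acid 1.98 mg; glycerol 35.06 g; L-methionine 0.28 g; malt extract 6.02 g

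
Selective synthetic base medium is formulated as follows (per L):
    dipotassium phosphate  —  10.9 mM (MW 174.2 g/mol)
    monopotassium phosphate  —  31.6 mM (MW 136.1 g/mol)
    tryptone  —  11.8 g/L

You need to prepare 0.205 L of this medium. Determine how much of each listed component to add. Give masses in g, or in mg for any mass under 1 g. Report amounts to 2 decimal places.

Working volume: 0.205 L.
dipotassium phosphate: 10.9 mmol/L × 174.2 mg/mmol × 0.205 L = 389.25 mg
monopotassium phosphate: 31.6 mmol/L × 136.1 mg/mmol × 0.205 L = 881.66 mg
tryptone: 11.8 g/L × 0.205 L = 2.42 g

dipotassium phosphate 389.25 mg; monopotassium phosphate 881.66 mg; tryptone 2.42 g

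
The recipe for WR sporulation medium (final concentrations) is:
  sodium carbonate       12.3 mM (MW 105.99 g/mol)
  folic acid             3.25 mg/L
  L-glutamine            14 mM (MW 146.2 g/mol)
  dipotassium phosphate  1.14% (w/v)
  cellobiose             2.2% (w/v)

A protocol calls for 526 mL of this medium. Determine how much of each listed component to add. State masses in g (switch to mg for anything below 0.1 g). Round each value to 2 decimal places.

sodium carbonate 0.69 g; folic acid 1.71 mg; L-glutamine 1.08 g; dipotassium phosphate 6.00 g; cellobiose 11.57 g

Scale factor relative to 1 L: 0.526.
sodium carbonate: 12.3 mmol/L × 105.99 g/mol × 0.526 L ÷ 1000 = 0.69 g
folic acid: 3.25 mg/L × 0.526 L = 1.71 mg
L-glutamine: 14 mmol/L × 146.2 g/mol × 0.526 L ÷ 1000 = 1.08 g
dipotassium phosphate: 1.14% w/v = 11.4 g/L → 11.4 × 0.526 L = 6.00 g
cellobiose: 2.2% w/v = 22 g/L → 22 × 0.526 L = 11.57 g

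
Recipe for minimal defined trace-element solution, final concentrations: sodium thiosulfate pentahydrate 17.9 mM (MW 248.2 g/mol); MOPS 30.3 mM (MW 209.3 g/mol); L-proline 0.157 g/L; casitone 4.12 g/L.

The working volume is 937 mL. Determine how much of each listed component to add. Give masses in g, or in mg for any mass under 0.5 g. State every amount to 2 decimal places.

Working volume: 937 mL = 0.937 L.
sodium thiosulfate pentahydrate: 17.9 mmol/L × 248.2 g/mol × 0.937 L ÷ 1000 = 4.16 g
MOPS: 30.3 mmol/L × 209.3 g/mol × 0.937 L ÷ 1000 = 5.94 g
L-proline: 0.157 g/L × 0.937 L = 0.147109 g = 147.11 mg
casitone: 4.12 g/L × 0.937 L = 3.86 g

sodium thiosulfate pentahydrate 4.16 g; MOPS 5.94 g; L-proline 147.11 mg; casitone 3.86 g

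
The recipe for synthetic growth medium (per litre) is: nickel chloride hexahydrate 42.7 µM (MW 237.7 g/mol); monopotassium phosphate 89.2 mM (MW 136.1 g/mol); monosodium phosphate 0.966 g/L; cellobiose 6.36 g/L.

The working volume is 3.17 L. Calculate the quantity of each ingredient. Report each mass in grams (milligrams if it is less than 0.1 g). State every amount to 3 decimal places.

Scale factor relative to 1 L: 3.17.
nickel chloride hexahydrate: 42.7 µmol/L × 237.7 g/mol × 3.17 L ÷ 1000 = 32.175 mg
monopotassium phosphate: 89.2 mmol/L × 136.1 g/mol × 3.17 L ÷ 1000 = 38.484 g
monosodium phosphate: 0.966 g/L × 3.17 L = 3.062 g
cellobiose: 6.36 g/L × 3.17 L = 20.161 g

nickel chloride hexahydrate 32.175 mg; monopotassium phosphate 38.484 g; monosodium phosphate 3.062 g; cellobiose 20.161 g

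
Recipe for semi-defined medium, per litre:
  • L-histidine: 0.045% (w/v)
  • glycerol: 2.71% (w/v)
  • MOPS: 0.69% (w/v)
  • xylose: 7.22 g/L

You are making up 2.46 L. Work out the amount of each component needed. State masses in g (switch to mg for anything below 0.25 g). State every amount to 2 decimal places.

L-histidine 1.11 g; glycerol 66.67 g; MOPS 16.97 g; xylose 17.76 g

Scale factor relative to 1 L: 2.46.
L-histidine: 0.045 g per 100 mL × 2460 mL ÷ 100 = 1.11 g
glycerol: 2.71 g per 100 mL × 2460 mL ÷ 100 = 66.67 g
MOPS: 0.69% w/v = 6.9 g/L → 6.9 × 2.46 L = 16.97 g
xylose: 7.22 g/L × 2.46 L = 17.76 g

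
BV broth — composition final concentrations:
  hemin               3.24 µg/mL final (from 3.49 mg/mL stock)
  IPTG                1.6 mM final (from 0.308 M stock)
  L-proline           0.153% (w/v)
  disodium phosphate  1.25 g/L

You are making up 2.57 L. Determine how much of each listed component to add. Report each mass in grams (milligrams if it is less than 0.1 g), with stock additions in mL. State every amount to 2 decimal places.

hemin 2.39 mL; IPTG 13.35 mL; L-proline 3.93 g; disodium phosphate 3.21 g

Scale factor relative to 1 L: 2.57.
hemin: dilute stock: 3.24 µg/mL × 2570 mL ÷ 3490 µg/mL = 2.39 mL
IPTG: V = C2·V2/C1 = 1.6 mM × 2570 mL ÷ 308 mM = 13.35 mL
L-proline: 0.153% w/v = 1.53 g/L → 1.53 × 2.57 L = 3.93 g
disodium phosphate: 1.25 g/L × 2.57 L = 3.21 g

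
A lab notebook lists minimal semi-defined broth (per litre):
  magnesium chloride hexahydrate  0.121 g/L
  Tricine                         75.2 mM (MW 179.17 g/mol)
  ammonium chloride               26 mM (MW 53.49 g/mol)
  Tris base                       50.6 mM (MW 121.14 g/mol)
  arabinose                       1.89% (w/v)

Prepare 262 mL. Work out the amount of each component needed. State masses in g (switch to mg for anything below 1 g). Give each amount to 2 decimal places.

Working volume: 262 mL = 0.262 L.
magnesium chloride hexahydrate: 0.121 g/L × 0.262 L = 0.031702 g = 31.70 mg
Tricine: 75.2 mmol/L × 179.17 g/mol × 0.262 L ÷ 1000 = 3.53 g
ammonium chloride: 26 mmol/L × 53.49 mg/mmol × 0.262 L = 364.37 mg
Tris base: 50.6 mmol/L × 121.14 g/mol × 0.262 L ÷ 1000 = 1.61 g
arabinose: 1.89% w/v = 18.9 g/L → 18.9 × 0.262 L = 4.95 g

magnesium chloride hexahydrate 31.70 mg; Tricine 3.53 g; ammonium chloride 364.37 mg; Tris base 1.61 g; arabinose 4.95 g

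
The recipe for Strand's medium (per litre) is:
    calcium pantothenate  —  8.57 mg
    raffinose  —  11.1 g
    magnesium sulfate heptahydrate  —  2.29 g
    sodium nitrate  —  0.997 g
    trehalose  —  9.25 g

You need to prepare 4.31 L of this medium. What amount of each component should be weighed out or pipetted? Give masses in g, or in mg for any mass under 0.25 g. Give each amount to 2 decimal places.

Ratio of target to recipe volume: 4310 / 1000 = 4.31.
calcium pantothenate: 8.57 mg × (4310 mL / 1000 mL) = 36.94 mg
raffinose: 11.1 g × (4310 mL / 1000 mL) = 47.84 g
magnesium sulfate heptahydrate: 2.29 g × (4310 mL / 1000 mL) = 9.87 g
sodium nitrate: 0.997 g × (4310 mL / 1000 mL) = 4.30 g
trehalose: 9.25 g × (4310 mL / 1000 mL) = 39.87 g

calcium pantothenate 36.94 mg; raffinose 47.84 g; magnesium sulfate heptahydrate 9.87 g; sodium nitrate 4.30 g; trehalose 39.87 g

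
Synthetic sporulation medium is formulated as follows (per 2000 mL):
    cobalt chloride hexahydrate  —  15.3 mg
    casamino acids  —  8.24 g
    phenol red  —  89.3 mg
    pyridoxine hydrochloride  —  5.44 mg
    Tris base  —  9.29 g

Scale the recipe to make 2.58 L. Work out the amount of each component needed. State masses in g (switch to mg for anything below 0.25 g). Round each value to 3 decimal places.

cobalt chloride hexahydrate 19.737 mg; casamino acids 10.630 g; phenol red 115.197 mg; pyridoxine hydrochloride 7.018 mg; Tris base 11.984 g

Scale factor = 2580 mL / 2000 mL = 1.29.
cobalt chloride hexahydrate: 15.3 mg × (2580 mL / 2000 mL) = 19.737 mg
casamino acids: 8.24 g × (2580 mL / 2000 mL) = 10.630 g
phenol red: 89.3 mg × (2580 mL / 2000 mL) = 115.197 mg
pyridoxine hydrochloride: 5.44 mg × (2580 mL / 2000 mL) = 7.018 mg
Tris base: 9.29 g × (2580 mL / 2000 mL) = 11.984 g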